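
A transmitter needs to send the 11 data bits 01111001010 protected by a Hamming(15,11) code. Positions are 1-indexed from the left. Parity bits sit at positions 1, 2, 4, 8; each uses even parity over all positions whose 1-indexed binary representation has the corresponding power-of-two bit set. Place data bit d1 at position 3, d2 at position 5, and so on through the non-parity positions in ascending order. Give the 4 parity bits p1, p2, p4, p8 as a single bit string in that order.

Place data bits at non-power-of-two positions: b3=0, b5=1, b6=1, b7=1, b9=1, b10=0, b11=0, b12=1, b13=0, b14=1, b15=0.
p1 = XOR of data positions {3,5,7,9,11,13,15} = 0⊕1⊕1⊕1⊕0⊕0⊕0 = 1
p2 = XOR of data positions {3,6,7,10,11,14,15} = 0⊕1⊕1⊕0⊕0⊕1⊕0 = 1
p4 = XOR of data positions {5,6,7,12,13,14,15} = 1⊕1⊕1⊕1⊕0⊕1⊕0 = 1
p8 = XOR of data positions {9,10,11,12,13,14,15} = 1⊕0⊕0⊕1⊕0⊕1⊕0 = 1
Parity bits p1,p2,p4,p8 = 1111

1111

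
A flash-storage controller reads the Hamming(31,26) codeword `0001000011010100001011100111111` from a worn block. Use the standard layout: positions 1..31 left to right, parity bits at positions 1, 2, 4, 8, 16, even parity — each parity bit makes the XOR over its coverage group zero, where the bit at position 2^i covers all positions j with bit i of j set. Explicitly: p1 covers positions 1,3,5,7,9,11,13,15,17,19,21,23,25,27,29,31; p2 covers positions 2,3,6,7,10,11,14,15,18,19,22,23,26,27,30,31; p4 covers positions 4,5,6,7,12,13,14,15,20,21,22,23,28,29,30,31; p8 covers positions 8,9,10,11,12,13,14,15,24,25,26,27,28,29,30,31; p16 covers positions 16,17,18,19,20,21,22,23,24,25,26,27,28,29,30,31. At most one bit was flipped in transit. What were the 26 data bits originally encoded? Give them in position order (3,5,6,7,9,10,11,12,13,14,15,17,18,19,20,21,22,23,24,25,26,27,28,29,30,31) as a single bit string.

s1: b1⊕b3⊕b5⊕b7⊕b9⊕b11⊕b13⊕b15⊕b17⊕b19⊕b21⊕b23⊕b25⊕b27⊕b29⊕b31 = 0⊕0⊕0⊕0⊕1⊕0⊕0⊕0⊕0⊕1⊕1⊕1⊕0⊕1⊕1⊕1 = 1
s2: b2⊕b3⊕b6⊕b7⊕b10⊕b11⊕b14⊕b15⊕b18⊕b19⊕b22⊕b23⊕b26⊕b27⊕b30⊕b31 = 0⊕0⊕0⊕0⊕1⊕0⊕1⊕0⊕0⊕1⊕1⊕1⊕1⊕1⊕1⊕1 = 1
s4: b4⊕b5⊕b6⊕b7⊕b12⊕b13⊕b14⊕b15⊕b20⊕b21⊕b22⊕b23⊕b28⊕b29⊕b30⊕b31 = 1⊕0⊕0⊕0⊕1⊕0⊕1⊕0⊕0⊕1⊕1⊕1⊕1⊕1⊕1⊕1 = 0
s8: b8⊕b9⊕b10⊕b11⊕b12⊕b13⊕b14⊕b15⊕b24⊕b25⊕b26⊕b27⊕b28⊕b29⊕b30⊕b31 = 0⊕1⊕1⊕0⊕1⊕0⊕1⊕0⊕0⊕0⊕1⊕1⊕1⊕1⊕1⊕1 = 0
s16: b16⊕b17⊕b18⊕b19⊕b20⊕b21⊕b22⊕b23⊕b24⊕b25⊕b26⊕b27⊕b28⊕b29⊕b30⊕b31 = 0⊕0⊕0⊕1⊕0⊕1⊕1⊕1⊕0⊕0⊕1⊕1⊕1⊕1⊕1⊕1 = 0
Syndrome (s16...s1) = 00011 → position 3.
Flip bit 3: corrected codeword = 0011000011010100001011100111111
Data bits at positions 3,5,6,7,9,10,11,12,13,14,15,17,18,19,20,21,22,23,24,25,26,27,28,29,30,31: 10001101010001011100111111

10001101010001011100111111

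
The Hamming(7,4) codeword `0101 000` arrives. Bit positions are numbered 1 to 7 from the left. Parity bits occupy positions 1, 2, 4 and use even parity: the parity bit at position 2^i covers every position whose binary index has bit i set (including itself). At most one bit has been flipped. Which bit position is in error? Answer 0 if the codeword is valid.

s1: b1⊕b3⊕b5⊕b7 = 0⊕0⊕0⊕0 = 0
s2: b2⊕b3⊕b6⊕b7 = 1⊕0⊕0⊕0 = 1
s4: b4⊕b5⊕b6⊕b7 = 1⊕0⊕0⊕0 = 1
Syndrome (s4...s1) = 110 → position 6.

6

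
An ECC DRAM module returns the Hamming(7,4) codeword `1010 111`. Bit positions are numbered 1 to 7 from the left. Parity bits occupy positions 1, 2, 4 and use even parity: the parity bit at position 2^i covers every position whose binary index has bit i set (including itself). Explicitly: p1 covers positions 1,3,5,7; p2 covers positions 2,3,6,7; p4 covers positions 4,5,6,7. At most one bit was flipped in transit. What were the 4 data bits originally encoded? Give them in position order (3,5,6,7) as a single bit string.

s1: b1⊕b3⊕b5⊕b7 = 1⊕1⊕1⊕1 = 0
s2: b2⊕b3⊕b6⊕b7 = 0⊕1⊕1⊕1 = 1
s4: b4⊕b5⊕b6⊕b7 = 0⊕1⊕1⊕1 = 1
Syndrome (s4...s1) = 110 → position 6.
Flip bit 6: corrected codeword = 1010101
Data bits at positions 3,5,6,7: 1101

1101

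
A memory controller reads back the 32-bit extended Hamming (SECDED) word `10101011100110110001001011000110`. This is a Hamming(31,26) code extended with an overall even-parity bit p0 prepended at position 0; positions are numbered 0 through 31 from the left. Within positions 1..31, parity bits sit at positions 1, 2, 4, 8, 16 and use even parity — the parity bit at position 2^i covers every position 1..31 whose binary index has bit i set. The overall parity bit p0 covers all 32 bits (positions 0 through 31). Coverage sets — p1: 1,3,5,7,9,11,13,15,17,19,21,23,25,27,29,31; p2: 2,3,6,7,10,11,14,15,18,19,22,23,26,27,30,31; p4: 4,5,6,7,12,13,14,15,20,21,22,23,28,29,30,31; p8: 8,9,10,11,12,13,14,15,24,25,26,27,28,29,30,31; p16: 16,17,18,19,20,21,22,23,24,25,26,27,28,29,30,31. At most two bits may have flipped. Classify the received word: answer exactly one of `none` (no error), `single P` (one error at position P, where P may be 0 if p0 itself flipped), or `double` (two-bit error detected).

s1: b1⊕b3⊕b5⊕b7⊕b9⊕b11⊕b13⊕b15⊕b17⊕b19⊕b21⊕b23⊕b25⊕b27⊕b29⊕b31 = 0⊕0⊕0⊕1⊕0⊕1⊕0⊕1⊕0⊕1⊕0⊕0⊕1⊕0⊕1⊕0 = 0
s2: b2⊕b3⊕b6⊕b7⊕b10⊕b11⊕b14⊕b15⊕b18⊕b19⊕b22⊕b23⊕b26⊕b27⊕b30⊕b31 = 1⊕0⊕1⊕1⊕0⊕1⊕1⊕1⊕0⊕1⊕1⊕0⊕0⊕0⊕1⊕0 = 1
s4: b4⊕b5⊕b6⊕b7⊕b12⊕b13⊕b14⊕b15⊕b20⊕b21⊕b22⊕b23⊕b28⊕b29⊕b30⊕b31 = 1⊕0⊕1⊕1⊕1⊕0⊕1⊕1⊕0⊕0⊕1⊕0⊕0⊕1⊕1⊕0 = 1
s8: b8⊕b9⊕b10⊕b11⊕b12⊕b13⊕b14⊕b15⊕b24⊕b25⊕b26⊕b27⊕b28⊕b29⊕b30⊕b31 = 1⊕0⊕0⊕1⊕1⊕0⊕1⊕1⊕1⊕1⊕0⊕0⊕0⊕1⊕1⊕0 = 1
s16: b16⊕b17⊕b18⊕b19⊕b20⊕b21⊕b22⊕b23⊕b24⊕b25⊕b26⊕b27⊕b28⊕b29⊕b30⊕b31 = 0⊕0⊕0⊕1⊕0⊕0⊕1⊕0⊕1⊕1⊕0⊕0⊕0⊕1⊕1⊕0 = 0
Syndrome (s16...s1) = 01110 → position 14.
Overall parity (XOR of all 32 bits, including p0): 1⊕0⊕1⊕0⊕1⊕0⊕1⊕1⊕1⊕0⊕0⊕1⊕1⊕0⊕1⊕1⊕0⊕0⊕0⊕1⊕0⊕0⊕1⊕0⊕1⊕1⊕0⊕0⊕0⊕1⊕1⊕0 = 0
Overall=0, syndrome position=14 → double-bit error detected (uncorrectable).

double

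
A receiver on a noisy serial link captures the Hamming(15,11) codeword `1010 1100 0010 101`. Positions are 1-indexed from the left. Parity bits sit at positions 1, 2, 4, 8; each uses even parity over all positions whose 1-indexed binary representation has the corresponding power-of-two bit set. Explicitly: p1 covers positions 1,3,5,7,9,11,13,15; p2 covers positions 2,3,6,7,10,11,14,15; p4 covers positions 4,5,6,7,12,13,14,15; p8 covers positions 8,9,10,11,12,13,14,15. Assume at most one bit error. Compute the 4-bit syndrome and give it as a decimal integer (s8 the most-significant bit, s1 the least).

8

s1: b1⊕b3⊕b5⊕b7⊕b9⊕b11⊕b13⊕b15 = 1⊕1⊕1⊕0⊕0⊕1⊕1⊕1 = 0
s2: b2⊕b3⊕b6⊕b7⊕b10⊕b11⊕b14⊕b15 = 0⊕1⊕1⊕0⊕0⊕1⊕0⊕1 = 0
s4: b4⊕b5⊕b6⊕b7⊕b12⊕b13⊕b14⊕b15 = 0⊕1⊕1⊕0⊕0⊕1⊕0⊕1 = 0
s8: b8⊕b9⊕b10⊕b11⊕b12⊕b13⊕b14⊕b15 = 0⊕0⊕0⊕1⊕0⊕1⊕0⊕1 = 1
Syndrome (s8...s1) = 1000 → position 8.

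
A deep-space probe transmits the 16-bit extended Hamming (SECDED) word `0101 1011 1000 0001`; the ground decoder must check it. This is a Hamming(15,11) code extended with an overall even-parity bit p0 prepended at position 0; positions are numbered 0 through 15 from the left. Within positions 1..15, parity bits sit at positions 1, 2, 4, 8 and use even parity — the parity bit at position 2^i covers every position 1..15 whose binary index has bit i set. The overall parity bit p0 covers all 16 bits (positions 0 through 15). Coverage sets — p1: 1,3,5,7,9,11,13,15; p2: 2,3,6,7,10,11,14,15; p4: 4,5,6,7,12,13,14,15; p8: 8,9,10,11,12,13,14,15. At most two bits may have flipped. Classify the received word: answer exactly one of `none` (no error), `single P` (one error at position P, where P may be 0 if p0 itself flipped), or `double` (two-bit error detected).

s1: b1⊕b3⊕b5⊕b7⊕b9⊕b11⊕b13⊕b15 = 1⊕1⊕0⊕1⊕0⊕0⊕0⊕1 = 0
s2: b2⊕b3⊕b6⊕b7⊕b10⊕b11⊕b14⊕b15 = 0⊕1⊕1⊕1⊕0⊕0⊕0⊕1 = 0
s4: b4⊕b5⊕b6⊕b7⊕b12⊕b13⊕b14⊕b15 = 1⊕0⊕1⊕1⊕0⊕0⊕0⊕1 = 0
s8: b8⊕b9⊕b10⊕b11⊕b12⊕b13⊕b14⊕b15 = 1⊕0⊕0⊕0⊕0⊕0⊕0⊕1 = 0
Syndrome (s8...s1) = 0000 → position 0 (no error).
Overall parity (XOR of all 16 bits, including p0): 0⊕1⊕0⊕1⊕1⊕0⊕1⊕1⊕1⊕0⊕0⊕0⊕0⊕0⊕0⊕1 = 1
Overall=1, syndrome position=0 → single-bit error at position 0.

single 0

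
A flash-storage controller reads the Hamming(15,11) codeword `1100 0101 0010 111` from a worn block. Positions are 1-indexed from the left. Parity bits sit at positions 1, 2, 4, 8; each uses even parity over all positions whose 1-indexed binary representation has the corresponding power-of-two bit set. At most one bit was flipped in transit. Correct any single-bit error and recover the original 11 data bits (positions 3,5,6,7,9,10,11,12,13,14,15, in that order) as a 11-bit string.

s1: b1⊕b3⊕b5⊕b7⊕b9⊕b11⊕b13⊕b15 = 1⊕0⊕0⊕0⊕0⊕1⊕1⊕1 = 0
s2: b2⊕b3⊕b6⊕b7⊕b10⊕b11⊕b14⊕b15 = 1⊕0⊕1⊕0⊕0⊕1⊕1⊕1 = 1
s4: b4⊕b5⊕b6⊕b7⊕b12⊕b13⊕b14⊕b15 = 0⊕0⊕1⊕0⊕0⊕1⊕1⊕1 = 0
s8: b8⊕b9⊕b10⊕b11⊕b12⊕b13⊕b14⊕b15 = 1⊕0⊕0⊕1⊕0⊕1⊕1⊕1 = 1
Syndrome (s8...s1) = 1010 → position 10.
Flip bit 10: corrected codeword = 110001010110111
Data bits at positions 3,5,6,7,9,10,11,12,13,14,15: 00100110111

00100110111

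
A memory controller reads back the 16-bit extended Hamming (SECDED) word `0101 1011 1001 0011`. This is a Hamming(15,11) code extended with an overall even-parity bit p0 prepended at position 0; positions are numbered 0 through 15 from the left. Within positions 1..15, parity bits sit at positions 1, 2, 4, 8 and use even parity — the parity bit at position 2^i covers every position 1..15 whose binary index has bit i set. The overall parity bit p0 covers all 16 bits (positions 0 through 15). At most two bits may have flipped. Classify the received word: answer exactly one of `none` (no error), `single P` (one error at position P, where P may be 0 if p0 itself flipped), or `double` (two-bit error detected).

single 5

s1: b1⊕b3⊕b5⊕b7⊕b9⊕b11⊕b13⊕b15 = 1⊕1⊕0⊕1⊕0⊕1⊕0⊕1 = 1
s2: b2⊕b3⊕b6⊕b7⊕b10⊕b11⊕b14⊕b15 = 0⊕1⊕1⊕1⊕0⊕1⊕1⊕1 = 0
s4: b4⊕b5⊕b6⊕b7⊕b12⊕b13⊕b14⊕b15 = 1⊕0⊕1⊕1⊕0⊕0⊕1⊕1 = 1
s8: b8⊕b9⊕b10⊕b11⊕b12⊕b13⊕b14⊕b15 = 1⊕0⊕0⊕1⊕0⊕0⊕1⊕1 = 0
Syndrome (s8...s1) = 0101 → position 5.
Overall parity (XOR of all 16 bits, including p0): 0⊕1⊕0⊕1⊕1⊕0⊕1⊕1⊕1⊕0⊕0⊕1⊕0⊕0⊕1⊕1 = 1
Overall=1, syndrome position=5 → single-bit error at position 5.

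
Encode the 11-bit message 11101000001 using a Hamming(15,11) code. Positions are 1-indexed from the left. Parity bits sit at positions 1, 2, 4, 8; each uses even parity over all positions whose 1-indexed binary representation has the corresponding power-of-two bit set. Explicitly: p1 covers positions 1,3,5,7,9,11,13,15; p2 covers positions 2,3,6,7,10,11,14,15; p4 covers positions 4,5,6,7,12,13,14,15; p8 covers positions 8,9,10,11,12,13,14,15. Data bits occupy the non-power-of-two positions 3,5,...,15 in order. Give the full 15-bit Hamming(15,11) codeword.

Place data bits at non-power-of-two positions: b3=1, b5=1, b6=1, b7=0, b9=1, b10=0, b11=0, b12=0, b13=0, b14=0, b15=1.
p1 = XOR of data positions {3,5,7,9,11,13,15} = 1⊕1⊕0⊕1⊕0⊕0⊕1 = 0
p2 = XOR of data positions {3,6,7,10,11,14,15} = 1⊕1⊕0⊕0⊕0⊕0⊕1 = 1
p4 = XOR of data positions {5,6,7,12,13,14,15} = 1⊕1⊕0⊕0⊕0⊕0⊕1 = 1
p8 = XOR of data positions {9,10,11,12,13,14,15} = 1⊕0⊕0⊕0⊕0⊕0⊕1 = 0
Codeword b1..b15 = 011111001000001

011111001000001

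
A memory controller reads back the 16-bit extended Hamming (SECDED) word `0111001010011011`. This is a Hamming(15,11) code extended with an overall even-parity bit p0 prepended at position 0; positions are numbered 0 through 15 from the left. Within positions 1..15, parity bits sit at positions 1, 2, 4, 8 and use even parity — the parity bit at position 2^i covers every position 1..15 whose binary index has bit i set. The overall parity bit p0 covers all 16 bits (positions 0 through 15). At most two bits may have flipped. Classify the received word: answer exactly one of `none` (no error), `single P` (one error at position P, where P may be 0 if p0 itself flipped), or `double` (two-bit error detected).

s1: b1⊕b3⊕b5⊕b7⊕b9⊕b11⊕b13⊕b15 = 1⊕1⊕0⊕0⊕0⊕1⊕0⊕1 = 0
s2: b2⊕b3⊕b6⊕b7⊕b10⊕b11⊕b14⊕b15 = 1⊕1⊕1⊕0⊕0⊕1⊕1⊕1 = 0
s4: b4⊕b5⊕b6⊕b7⊕b12⊕b13⊕b14⊕b15 = 0⊕0⊕1⊕0⊕1⊕0⊕1⊕1 = 0
s8: b8⊕b9⊕b10⊕b11⊕b12⊕b13⊕b14⊕b15 = 1⊕0⊕0⊕1⊕1⊕0⊕1⊕1 = 1
Syndrome (s8...s1) = 1000 → position 8.
Overall parity (XOR of all 16 bits, including p0): 0⊕1⊕1⊕1⊕0⊕0⊕1⊕0⊕1⊕0⊕0⊕1⊕1⊕0⊕1⊕1 = 1
Overall=1, syndrome position=8 → single-bit error at position 8.

single 8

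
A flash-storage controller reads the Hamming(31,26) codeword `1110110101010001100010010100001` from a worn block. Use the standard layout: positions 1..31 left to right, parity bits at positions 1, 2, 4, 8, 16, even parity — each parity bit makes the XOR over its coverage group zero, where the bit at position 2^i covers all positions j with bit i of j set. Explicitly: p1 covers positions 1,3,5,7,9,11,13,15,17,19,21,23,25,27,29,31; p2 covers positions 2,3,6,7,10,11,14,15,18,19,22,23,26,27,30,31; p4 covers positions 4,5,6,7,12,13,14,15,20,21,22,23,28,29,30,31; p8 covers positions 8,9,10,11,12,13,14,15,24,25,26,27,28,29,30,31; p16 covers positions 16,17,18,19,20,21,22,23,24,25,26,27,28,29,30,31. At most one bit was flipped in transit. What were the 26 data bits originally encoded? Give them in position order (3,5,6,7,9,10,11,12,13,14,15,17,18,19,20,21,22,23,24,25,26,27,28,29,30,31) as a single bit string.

11100101000100010010100001

s1: b1⊕b3⊕b5⊕b7⊕b9⊕b11⊕b13⊕b15⊕b17⊕b19⊕b21⊕b23⊕b25⊕b27⊕b29⊕b31 = 1⊕1⊕1⊕0⊕0⊕0⊕0⊕0⊕1⊕0⊕1⊕0⊕0⊕0⊕0⊕1 = 0
s2: b2⊕b3⊕b6⊕b7⊕b10⊕b11⊕b14⊕b15⊕b18⊕b19⊕b22⊕b23⊕b26⊕b27⊕b30⊕b31 = 1⊕1⊕1⊕0⊕1⊕0⊕0⊕0⊕0⊕0⊕0⊕0⊕1⊕0⊕0⊕1 = 0
s4: b4⊕b5⊕b6⊕b7⊕b12⊕b13⊕b14⊕b15⊕b20⊕b21⊕b22⊕b23⊕b28⊕b29⊕b30⊕b31 = 0⊕1⊕1⊕0⊕1⊕0⊕0⊕0⊕0⊕1⊕0⊕0⊕0⊕0⊕0⊕1 = 1
s8: b8⊕b9⊕b10⊕b11⊕b12⊕b13⊕b14⊕b15⊕b24⊕b25⊕b26⊕b27⊕b28⊕b29⊕b30⊕b31 = 1⊕0⊕1⊕0⊕1⊕0⊕0⊕0⊕1⊕0⊕1⊕0⊕0⊕0⊕0⊕1 = 0
s16: b16⊕b17⊕b18⊕b19⊕b20⊕b21⊕b22⊕b23⊕b24⊕b25⊕b26⊕b27⊕b28⊕b29⊕b30⊕b31 = 1⊕1⊕0⊕0⊕0⊕1⊕0⊕0⊕1⊕0⊕1⊕0⊕0⊕0⊕0⊕1 = 0
Syndrome (s16...s1) = 00100 → position 4.
Flip bit 4: corrected codeword = 1111110101010001100010010100001
Data bits at positions 3,5,6,7,9,10,11,12,13,14,15,17,18,19,20,21,22,23,24,25,26,27,28,29,30,31: 11100101000100010010100001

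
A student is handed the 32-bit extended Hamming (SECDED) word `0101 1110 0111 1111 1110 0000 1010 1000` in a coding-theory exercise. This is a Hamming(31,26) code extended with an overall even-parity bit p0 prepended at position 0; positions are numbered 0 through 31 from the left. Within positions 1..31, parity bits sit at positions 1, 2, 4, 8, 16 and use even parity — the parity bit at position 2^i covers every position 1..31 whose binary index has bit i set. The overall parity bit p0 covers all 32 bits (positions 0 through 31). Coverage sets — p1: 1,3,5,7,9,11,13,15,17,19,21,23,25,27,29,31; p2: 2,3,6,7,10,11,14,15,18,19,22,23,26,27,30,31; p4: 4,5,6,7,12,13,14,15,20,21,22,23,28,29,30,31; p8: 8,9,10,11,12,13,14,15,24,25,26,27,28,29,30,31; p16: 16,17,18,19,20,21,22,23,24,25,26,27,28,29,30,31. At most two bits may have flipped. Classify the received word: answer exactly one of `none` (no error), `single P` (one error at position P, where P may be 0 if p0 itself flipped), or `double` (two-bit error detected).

s1: b1⊕b3⊕b5⊕b7⊕b9⊕b11⊕b13⊕b15⊕b17⊕b19⊕b21⊕b23⊕b25⊕b27⊕b29⊕b31 = 1⊕1⊕1⊕0⊕1⊕1⊕1⊕1⊕1⊕0⊕0⊕0⊕0⊕0⊕0⊕0 = 0
s2: b2⊕b3⊕b6⊕b7⊕b10⊕b11⊕b14⊕b15⊕b18⊕b19⊕b22⊕b23⊕b26⊕b27⊕b30⊕b31 = 0⊕1⊕1⊕0⊕1⊕1⊕1⊕1⊕1⊕0⊕0⊕0⊕1⊕0⊕0⊕0 = 0
s4: b4⊕b5⊕b6⊕b7⊕b12⊕b13⊕b14⊕b15⊕b20⊕b21⊕b22⊕b23⊕b28⊕b29⊕b30⊕b31 = 1⊕1⊕1⊕0⊕1⊕1⊕1⊕1⊕0⊕0⊕0⊕0⊕1⊕0⊕0⊕0 = 0
s8: b8⊕b9⊕b10⊕b11⊕b12⊕b13⊕b14⊕b15⊕b24⊕b25⊕b26⊕b27⊕b28⊕b29⊕b30⊕b31 = 0⊕1⊕1⊕1⊕1⊕1⊕1⊕1⊕1⊕0⊕1⊕0⊕1⊕0⊕0⊕0 = 0
s16: b16⊕b17⊕b18⊕b19⊕b20⊕b21⊕b22⊕b23⊕b24⊕b25⊕b26⊕b27⊕b28⊕b29⊕b30⊕b31 = 1⊕1⊕1⊕0⊕0⊕0⊕0⊕0⊕1⊕0⊕1⊕0⊕1⊕0⊕0⊕0 = 0
Syndrome (s16...s1) = 00000 → position 0 (no error).
Overall parity (XOR of all 32 bits, including p0): 0⊕1⊕0⊕1⊕1⊕1⊕1⊕0⊕0⊕1⊕1⊕1⊕1⊕1⊕1⊕1⊕1⊕1⊕1⊕0⊕0⊕0⊕0⊕0⊕1⊕0⊕1⊕0⊕1⊕0⊕0⊕0 = 0
Overall=0, syndrome position=0 → no error.

none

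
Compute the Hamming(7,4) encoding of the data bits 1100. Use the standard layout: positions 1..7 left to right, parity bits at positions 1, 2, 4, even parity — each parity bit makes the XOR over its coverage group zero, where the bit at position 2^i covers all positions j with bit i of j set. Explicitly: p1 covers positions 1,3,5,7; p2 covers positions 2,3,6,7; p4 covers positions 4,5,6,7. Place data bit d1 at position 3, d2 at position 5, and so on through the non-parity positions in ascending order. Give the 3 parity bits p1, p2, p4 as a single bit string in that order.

Place data bits at non-power-of-two positions: b3=1, b5=1, b6=0, b7=0.
p1 = XOR of data positions {3,5,7} = 1⊕1⊕0 = 0
p2 = XOR of data positions {3,6,7} = 1⊕0⊕0 = 1
p4 = XOR of data positions {5,6,7} = 1⊕0⊕0 = 1
Parity bits p1,p2,p4 = 011

011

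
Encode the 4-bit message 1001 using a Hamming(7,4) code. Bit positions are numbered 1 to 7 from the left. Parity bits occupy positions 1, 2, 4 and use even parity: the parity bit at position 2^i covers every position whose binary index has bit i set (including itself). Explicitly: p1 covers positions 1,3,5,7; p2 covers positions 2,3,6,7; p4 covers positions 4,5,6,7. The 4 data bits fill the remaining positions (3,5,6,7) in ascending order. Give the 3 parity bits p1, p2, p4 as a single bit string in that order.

Place data bits at non-power-of-two positions: b3=1, b5=0, b6=0, b7=1.
p1 = XOR of data positions {3,5,7} = 1⊕0⊕1 = 0
p2 = XOR of data positions {3,6,7} = 1⊕0⊕1 = 0
p4 = XOR of data positions {5,6,7} = 0⊕0⊕1 = 1
Parity bits p1,p2,p4 = 001

001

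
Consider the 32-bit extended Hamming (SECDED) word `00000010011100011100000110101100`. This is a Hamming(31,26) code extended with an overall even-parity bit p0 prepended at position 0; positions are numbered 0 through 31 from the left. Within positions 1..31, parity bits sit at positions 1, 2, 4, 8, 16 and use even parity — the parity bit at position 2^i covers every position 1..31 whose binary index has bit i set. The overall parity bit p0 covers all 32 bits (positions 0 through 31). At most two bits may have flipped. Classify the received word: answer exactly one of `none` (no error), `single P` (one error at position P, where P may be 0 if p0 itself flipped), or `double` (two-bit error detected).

double

s1: b1⊕b3⊕b5⊕b7⊕b9⊕b11⊕b13⊕b15⊕b17⊕b19⊕b21⊕b23⊕b25⊕b27⊕b29⊕b31 = 0⊕0⊕0⊕0⊕1⊕1⊕0⊕1⊕1⊕0⊕0⊕1⊕0⊕0⊕1⊕0 = 0
s2: b2⊕b3⊕b6⊕b7⊕b10⊕b11⊕b14⊕b15⊕b18⊕b19⊕b22⊕b23⊕b26⊕b27⊕b30⊕b31 = 0⊕0⊕1⊕0⊕1⊕1⊕0⊕1⊕0⊕0⊕0⊕1⊕1⊕0⊕0⊕0 = 0
s4: b4⊕b5⊕b6⊕b7⊕b12⊕b13⊕b14⊕b15⊕b20⊕b21⊕b22⊕b23⊕b28⊕b29⊕b30⊕b31 = 0⊕0⊕1⊕0⊕0⊕0⊕0⊕1⊕0⊕0⊕0⊕1⊕1⊕1⊕0⊕0 = 1
s8: b8⊕b9⊕b10⊕b11⊕b12⊕b13⊕b14⊕b15⊕b24⊕b25⊕b26⊕b27⊕b28⊕b29⊕b30⊕b31 = 0⊕1⊕1⊕1⊕0⊕0⊕0⊕1⊕1⊕0⊕1⊕0⊕1⊕1⊕0⊕0 = 0
s16: b16⊕b17⊕b18⊕b19⊕b20⊕b21⊕b22⊕b23⊕b24⊕b25⊕b26⊕b27⊕b28⊕b29⊕b30⊕b31 = 1⊕1⊕0⊕0⊕0⊕0⊕0⊕1⊕1⊕0⊕1⊕0⊕1⊕1⊕0⊕0 = 1
Syndrome (s16...s1) = 10100 → position 20.
Overall parity (XOR of all 32 bits, including p0): 0⊕0⊕0⊕0⊕0⊕0⊕1⊕0⊕0⊕1⊕1⊕1⊕0⊕0⊕0⊕1⊕1⊕1⊕0⊕0⊕0⊕0⊕0⊕1⊕1⊕0⊕1⊕0⊕1⊕1⊕0⊕0 = 0
Overall=0, syndrome position=20 → double-bit error detected (uncorrectable).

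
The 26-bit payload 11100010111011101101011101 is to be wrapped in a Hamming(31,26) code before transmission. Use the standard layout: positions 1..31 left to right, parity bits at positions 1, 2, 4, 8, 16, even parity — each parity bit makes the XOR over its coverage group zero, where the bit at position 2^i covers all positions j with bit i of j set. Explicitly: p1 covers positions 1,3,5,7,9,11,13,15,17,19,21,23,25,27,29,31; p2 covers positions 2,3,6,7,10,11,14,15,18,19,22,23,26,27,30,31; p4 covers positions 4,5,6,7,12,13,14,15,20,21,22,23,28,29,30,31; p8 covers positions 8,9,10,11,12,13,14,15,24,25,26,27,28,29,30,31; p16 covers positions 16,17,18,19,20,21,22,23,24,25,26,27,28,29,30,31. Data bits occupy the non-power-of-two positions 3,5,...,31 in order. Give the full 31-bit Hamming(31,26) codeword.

Place data bits at non-power-of-two positions: b3=1, b5=1, b6=1, b7=0, b9=0, b10=0, b11=1, b12=0, b13=1, b14=1, b15=1, b17=0, b18=1, b19=1, b20=1, b21=0, b22=1, b23=1, b24=0, b25=1, b26=0, b27=1, b28=1, b29=1, b30=0, b31=1.
p1 = XOR of data positions {3,5,7,9,11,13,15,17,19,21,23,25,27,29,31} = 1⊕1⊕0⊕0⊕1⊕1⊕1⊕0⊕1⊕0⊕1⊕1⊕1⊕1⊕1 = 1
p2 = XOR of data positions {3,6,7,10,11,14,15,18,19,22,23,26,27,30,31} = 1⊕1⊕0⊕0⊕1⊕1⊕1⊕1⊕1⊕1⊕1⊕0⊕1⊕0⊕1 = 1
p4 = XOR of data positions {5,6,7,12,13,14,15,20,21,22,23,28,29,30,31} = 1⊕1⊕0⊕0⊕1⊕1⊕1⊕1⊕0⊕1⊕1⊕1⊕1⊕0⊕1 = 1
p8 = XOR of data positions {9,10,11,12,13,14,15,24,25,26,27,28,29,30,31} = 0⊕0⊕1⊕0⊕1⊕1⊕1⊕0⊕1⊕0⊕1⊕1⊕1⊕0⊕1 = 1
p16 = XOR of data positions {17,18,19,20,21,22,23,24,25,26,27,28,29,30,31} = 0⊕1⊕1⊕1⊕0⊕1⊕1⊕0⊕1⊕0⊕1⊕1⊕1⊕0⊕1 = 0
Codeword b1..b31 = 1111110100101110011101101011101

1111110100101110011101101011101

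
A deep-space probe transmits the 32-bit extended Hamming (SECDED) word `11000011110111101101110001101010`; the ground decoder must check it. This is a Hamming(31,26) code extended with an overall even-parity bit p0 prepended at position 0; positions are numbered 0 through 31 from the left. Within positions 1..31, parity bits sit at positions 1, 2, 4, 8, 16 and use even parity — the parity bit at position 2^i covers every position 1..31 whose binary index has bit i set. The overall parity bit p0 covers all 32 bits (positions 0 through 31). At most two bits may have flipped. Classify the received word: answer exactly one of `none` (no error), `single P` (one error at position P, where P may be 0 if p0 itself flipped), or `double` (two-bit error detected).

single 23

s1: b1⊕b3⊕b5⊕b7⊕b9⊕b11⊕b13⊕b15⊕b17⊕b19⊕b21⊕b23⊕b25⊕b27⊕b29⊕b31 = 1⊕0⊕0⊕1⊕1⊕1⊕1⊕0⊕1⊕1⊕1⊕0⊕1⊕0⊕0⊕0 = 1
s2: b2⊕b3⊕b6⊕b7⊕b10⊕b11⊕b14⊕b15⊕b18⊕b19⊕b22⊕b23⊕b26⊕b27⊕b30⊕b31 = 0⊕0⊕1⊕1⊕0⊕1⊕1⊕0⊕0⊕1⊕0⊕0⊕1⊕0⊕1⊕0 = 1
s4: b4⊕b5⊕b6⊕b7⊕b12⊕b13⊕b14⊕b15⊕b20⊕b21⊕b22⊕b23⊕b28⊕b29⊕b30⊕b31 = 0⊕0⊕1⊕1⊕1⊕1⊕1⊕0⊕1⊕1⊕0⊕0⊕1⊕0⊕1⊕0 = 1
s8: b8⊕b9⊕b10⊕b11⊕b12⊕b13⊕b14⊕b15⊕b24⊕b25⊕b26⊕b27⊕b28⊕b29⊕b30⊕b31 = 1⊕1⊕0⊕1⊕1⊕1⊕1⊕0⊕0⊕1⊕1⊕0⊕1⊕0⊕1⊕0 = 0
s16: b16⊕b17⊕b18⊕b19⊕b20⊕b21⊕b22⊕b23⊕b24⊕b25⊕b26⊕b27⊕b28⊕b29⊕b30⊕b31 = 1⊕1⊕0⊕1⊕1⊕1⊕0⊕0⊕0⊕1⊕1⊕0⊕1⊕0⊕1⊕0 = 1
Syndrome (s16...s1) = 10111 → position 23.
Overall parity (XOR of all 32 bits, including p0): 1⊕1⊕0⊕0⊕0⊕0⊕1⊕1⊕1⊕1⊕0⊕1⊕1⊕1⊕1⊕0⊕1⊕1⊕0⊕1⊕1⊕1⊕0⊕0⊕0⊕1⊕1⊕0⊕1⊕0⊕1⊕0 = 1
Overall=1, syndrome position=23 → single-bit error at position 23.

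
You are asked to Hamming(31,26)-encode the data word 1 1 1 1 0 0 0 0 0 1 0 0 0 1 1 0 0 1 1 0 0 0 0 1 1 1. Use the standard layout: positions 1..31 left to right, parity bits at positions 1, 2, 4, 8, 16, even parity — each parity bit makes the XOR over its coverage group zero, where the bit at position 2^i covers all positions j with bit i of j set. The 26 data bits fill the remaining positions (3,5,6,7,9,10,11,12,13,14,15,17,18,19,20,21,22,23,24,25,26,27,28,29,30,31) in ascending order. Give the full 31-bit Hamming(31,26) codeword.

1011111100000101001100110000111

Place data bits at non-power-of-two positions: b3=1, b5=1, b6=1, b7=1, b9=0, b10=0, b11=0, b12=0, b13=0, b14=1, b15=0, b17=0, b18=0, b19=1, b20=1, b21=0, b22=0, b23=1, b24=1, b25=0, b26=0, b27=0, b28=0, b29=1, b30=1, b31=1.
p1 = XOR of data positions {3,5,7,9,11,13,15,17,19,21,23,25,27,29,31} = 1⊕1⊕1⊕0⊕0⊕0⊕0⊕0⊕1⊕0⊕1⊕0⊕0⊕1⊕1 = 1
p2 = XOR of data positions {3,6,7,10,11,14,15,18,19,22,23,26,27,30,31} = 1⊕1⊕1⊕0⊕0⊕1⊕0⊕0⊕1⊕0⊕1⊕0⊕0⊕1⊕1 = 0
p4 = XOR of data positions {5,6,7,12,13,14,15,20,21,22,23,28,29,30,31} = 1⊕1⊕1⊕0⊕0⊕1⊕0⊕1⊕0⊕0⊕1⊕0⊕1⊕1⊕1 = 1
p8 = XOR of data positions {9,10,11,12,13,14,15,24,25,26,27,28,29,30,31} = 0⊕0⊕0⊕0⊕0⊕1⊕0⊕1⊕0⊕0⊕0⊕0⊕1⊕1⊕1 = 1
p16 = XOR of data positions {17,18,19,20,21,22,23,24,25,26,27,28,29,30,31} = 0⊕0⊕1⊕1⊕0⊕0⊕1⊕1⊕0⊕0⊕0⊕0⊕1⊕1⊕1 = 1
Codeword b1..b31 = 1011111100000101001100110000111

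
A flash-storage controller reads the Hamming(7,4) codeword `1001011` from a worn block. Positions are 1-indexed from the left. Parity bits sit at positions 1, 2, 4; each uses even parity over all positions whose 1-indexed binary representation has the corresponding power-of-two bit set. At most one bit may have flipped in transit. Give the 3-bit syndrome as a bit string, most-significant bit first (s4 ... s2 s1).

s1: b1⊕b3⊕b5⊕b7 = 1⊕0⊕0⊕1 = 0
s2: b2⊕b3⊕b6⊕b7 = 0⊕0⊕1⊕1 = 0
s4: b4⊕b5⊕b6⊕b7 = 1⊕0⊕1⊕1 = 1
Syndrome (s4...s1) = 100 → position 4.

100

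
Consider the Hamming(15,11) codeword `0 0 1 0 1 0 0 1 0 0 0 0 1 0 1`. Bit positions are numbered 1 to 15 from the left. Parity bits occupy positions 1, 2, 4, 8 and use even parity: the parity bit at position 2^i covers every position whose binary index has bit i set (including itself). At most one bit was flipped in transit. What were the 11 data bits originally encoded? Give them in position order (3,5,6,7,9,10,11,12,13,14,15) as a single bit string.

s1: b1⊕b3⊕b5⊕b7⊕b9⊕b11⊕b13⊕b15 = 0⊕1⊕1⊕0⊕0⊕0⊕1⊕1 = 0
s2: b2⊕b3⊕b6⊕b7⊕b10⊕b11⊕b14⊕b15 = 0⊕1⊕0⊕0⊕0⊕0⊕0⊕1 = 0
s4: b4⊕b5⊕b6⊕b7⊕b12⊕b13⊕b14⊕b15 = 0⊕1⊕0⊕0⊕0⊕1⊕0⊕1 = 1
s8: b8⊕b9⊕b10⊕b11⊕b12⊕b13⊕b14⊕b15 = 1⊕0⊕0⊕0⊕0⊕1⊕0⊕1 = 1
Syndrome (s8...s1) = 1100 → position 12.
Flip bit 12: corrected codeword = 001010010001101
Data bits at positions 3,5,6,7,9,10,11,12,13,14,15: 11000001101

11000001101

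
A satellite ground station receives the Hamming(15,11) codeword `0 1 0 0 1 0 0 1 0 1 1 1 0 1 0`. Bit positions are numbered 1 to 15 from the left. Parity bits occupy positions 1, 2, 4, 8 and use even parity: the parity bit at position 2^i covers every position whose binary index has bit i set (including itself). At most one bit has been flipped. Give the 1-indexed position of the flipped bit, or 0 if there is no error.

12

s1: b1⊕b3⊕b5⊕b7⊕b9⊕b11⊕b13⊕b15 = 0⊕0⊕1⊕0⊕0⊕1⊕0⊕0 = 0
s2: b2⊕b3⊕b6⊕b7⊕b10⊕b11⊕b14⊕b15 = 1⊕0⊕0⊕0⊕1⊕1⊕1⊕0 = 0
s4: b4⊕b5⊕b6⊕b7⊕b12⊕b13⊕b14⊕b15 = 0⊕1⊕0⊕0⊕1⊕0⊕1⊕0 = 1
s8: b8⊕b9⊕b10⊕b11⊕b12⊕b13⊕b14⊕b15 = 1⊕0⊕1⊕1⊕1⊕0⊕1⊕0 = 1
Syndrome (s8...s1) = 1100 → position 12.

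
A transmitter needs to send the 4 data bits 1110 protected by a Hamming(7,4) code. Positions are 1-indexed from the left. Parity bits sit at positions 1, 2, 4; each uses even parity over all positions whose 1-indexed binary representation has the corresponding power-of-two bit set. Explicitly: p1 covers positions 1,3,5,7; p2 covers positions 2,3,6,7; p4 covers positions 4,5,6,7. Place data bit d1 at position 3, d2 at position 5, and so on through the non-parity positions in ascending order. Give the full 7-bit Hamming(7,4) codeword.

0010110

Place data bits at non-power-of-two positions: b3=1, b5=1, b6=1, b7=0.
p1 = XOR of data positions {3,5,7} = 1⊕1⊕0 = 0
p2 = XOR of data positions {3,6,7} = 1⊕1⊕0 = 0
p4 = XOR of data positions {5,6,7} = 1⊕1⊕0 = 0
Codeword b1..b7 = 0010110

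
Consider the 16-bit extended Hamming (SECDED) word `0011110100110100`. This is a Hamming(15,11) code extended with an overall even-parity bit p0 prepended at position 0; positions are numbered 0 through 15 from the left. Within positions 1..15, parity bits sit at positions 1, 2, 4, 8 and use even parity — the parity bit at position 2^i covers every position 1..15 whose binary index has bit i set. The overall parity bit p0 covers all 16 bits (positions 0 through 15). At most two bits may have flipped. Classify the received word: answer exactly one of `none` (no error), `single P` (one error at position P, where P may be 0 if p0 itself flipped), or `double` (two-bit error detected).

double

s1: b1⊕b3⊕b5⊕b7⊕b9⊕b11⊕b13⊕b15 = 0⊕1⊕1⊕1⊕0⊕1⊕1⊕0 = 1
s2: b2⊕b3⊕b6⊕b7⊕b10⊕b11⊕b14⊕b15 = 1⊕1⊕0⊕1⊕1⊕1⊕0⊕0 = 1
s4: b4⊕b5⊕b6⊕b7⊕b12⊕b13⊕b14⊕b15 = 1⊕1⊕0⊕1⊕0⊕1⊕0⊕0 = 0
s8: b8⊕b9⊕b10⊕b11⊕b12⊕b13⊕b14⊕b15 = 0⊕0⊕1⊕1⊕0⊕1⊕0⊕0 = 1
Syndrome (s8...s1) = 1011 → position 11.
Overall parity (XOR of all 16 bits, including p0): 0⊕0⊕1⊕1⊕1⊕1⊕0⊕1⊕0⊕0⊕1⊕1⊕0⊕1⊕0⊕0 = 0
Overall=0, syndrome position=11 → double-bit error detected (uncorrectable).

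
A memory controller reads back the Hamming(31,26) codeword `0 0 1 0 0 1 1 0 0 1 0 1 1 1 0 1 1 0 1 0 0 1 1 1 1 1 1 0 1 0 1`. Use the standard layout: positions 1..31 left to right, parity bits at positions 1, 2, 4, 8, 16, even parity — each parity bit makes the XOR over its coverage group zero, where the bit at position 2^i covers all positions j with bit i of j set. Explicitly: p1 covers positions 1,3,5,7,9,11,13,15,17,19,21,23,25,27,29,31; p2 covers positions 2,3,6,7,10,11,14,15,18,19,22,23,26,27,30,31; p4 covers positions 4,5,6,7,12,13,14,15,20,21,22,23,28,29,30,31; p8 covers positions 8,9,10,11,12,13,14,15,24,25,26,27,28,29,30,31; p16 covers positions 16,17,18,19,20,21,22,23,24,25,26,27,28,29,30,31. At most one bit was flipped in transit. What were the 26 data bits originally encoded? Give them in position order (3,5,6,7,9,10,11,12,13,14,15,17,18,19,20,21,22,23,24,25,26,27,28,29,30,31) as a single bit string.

10110101110101000111110101

s1: b1⊕b3⊕b5⊕b7⊕b9⊕b11⊕b13⊕b15⊕b17⊕b19⊕b21⊕b23⊕b25⊕b27⊕b29⊕b31 = 0⊕1⊕0⊕1⊕0⊕0⊕1⊕0⊕1⊕1⊕0⊕1⊕1⊕1⊕1⊕1 = 0
s2: b2⊕b3⊕b6⊕b7⊕b10⊕b11⊕b14⊕b15⊕b18⊕b19⊕b22⊕b23⊕b26⊕b27⊕b30⊕b31 = 0⊕1⊕1⊕1⊕1⊕0⊕1⊕0⊕0⊕1⊕1⊕1⊕1⊕1⊕0⊕1 = 1
s4: b4⊕b5⊕b6⊕b7⊕b12⊕b13⊕b14⊕b15⊕b20⊕b21⊕b22⊕b23⊕b28⊕b29⊕b30⊕b31 = 0⊕0⊕1⊕1⊕1⊕1⊕1⊕0⊕0⊕0⊕1⊕1⊕0⊕1⊕0⊕1 = 1
s8: b8⊕b9⊕b10⊕b11⊕b12⊕b13⊕b14⊕b15⊕b24⊕b25⊕b26⊕b27⊕b28⊕b29⊕b30⊕b31 = 0⊕0⊕1⊕0⊕1⊕1⊕1⊕0⊕1⊕1⊕1⊕1⊕0⊕1⊕0⊕1 = 0
s16: b16⊕b17⊕b18⊕b19⊕b20⊕b21⊕b22⊕b23⊕b24⊕b25⊕b26⊕b27⊕b28⊕b29⊕b30⊕b31 = 1⊕1⊕0⊕1⊕0⊕0⊕1⊕1⊕1⊕1⊕1⊕1⊕0⊕1⊕0⊕1 = 1
Syndrome (s16...s1) = 10110 → position 22.
Flip bit 22: corrected codeword = 0010011001011101101000111110101
Data bits at positions 3,5,6,7,9,10,11,12,13,14,15,17,18,19,20,21,22,23,24,25,26,27,28,29,30,31: 10110101110101000111110101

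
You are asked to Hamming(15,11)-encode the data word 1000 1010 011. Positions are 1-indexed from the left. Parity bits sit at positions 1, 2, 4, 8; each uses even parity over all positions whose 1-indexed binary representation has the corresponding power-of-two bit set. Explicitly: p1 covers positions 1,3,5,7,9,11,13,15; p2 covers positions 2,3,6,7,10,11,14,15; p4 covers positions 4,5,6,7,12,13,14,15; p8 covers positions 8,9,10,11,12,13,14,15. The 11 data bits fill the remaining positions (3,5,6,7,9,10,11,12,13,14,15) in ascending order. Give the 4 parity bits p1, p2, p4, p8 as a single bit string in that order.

0000

Place data bits at non-power-of-two positions: b3=1, b5=0, b6=0, b7=0, b9=1, b10=0, b11=1, b12=0, b13=0, b14=1, b15=1.
p1 = XOR of data positions {3,5,7,9,11,13,15} = 1⊕0⊕0⊕1⊕1⊕0⊕1 = 0
p2 = XOR of data positions {3,6,7,10,11,14,15} = 1⊕0⊕0⊕0⊕1⊕1⊕1 = 0
p4 = XOR of data positions {5,6,7,12,13,14,15} = 0⊕0⊕0⊕0⊕0⊕1⊕1 = 0
p8 = XOR of data positions {9,10,11,12,13,14,15} = 1⊕0⊕1⊕0⊕0⊕1⊕1 = 0
Parity bits p1,p2,p4,p8 = 0000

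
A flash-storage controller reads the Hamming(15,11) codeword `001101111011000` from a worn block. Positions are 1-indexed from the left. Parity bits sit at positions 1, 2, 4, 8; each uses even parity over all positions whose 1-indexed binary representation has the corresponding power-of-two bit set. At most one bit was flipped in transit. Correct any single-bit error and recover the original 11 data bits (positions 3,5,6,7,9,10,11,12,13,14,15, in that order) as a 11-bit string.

s1: b1⊕b3⊕b5⊕b7⊕b9⊕b11⊕b13⊕b15 = 0⊕1⊕0⊕1⊕1⊕1⊕0⊕0 = 0
s2: b2⊕b3⊕b6⊕b7⊕b10⊕b11⊕b14⊕b15 = 0⊕1⊕1⊕1⊕0⊕1⊕0⊕0 = 0
s4: b4⊕b5⊕b6⊕b7⊕b12⊕b13⊕b14⊕b15 = 1⊕0⊕1⊕1⊕1⊕0⊕0⊕0 = 0
s8: b8⊕b9⊕b10⊕b11⊕b12⊕b13⊕b14⊕b15 = 1⊕1⊕0⊕1⊕1⊕0⊕0⊕0 = 0
Syndrome (s8...s1) = 0000 → position 0 (no error).
No correction needed.
Data bits at positions 3,5,6,7,9,10,11,12,13,14,15: 10111011000

10111011000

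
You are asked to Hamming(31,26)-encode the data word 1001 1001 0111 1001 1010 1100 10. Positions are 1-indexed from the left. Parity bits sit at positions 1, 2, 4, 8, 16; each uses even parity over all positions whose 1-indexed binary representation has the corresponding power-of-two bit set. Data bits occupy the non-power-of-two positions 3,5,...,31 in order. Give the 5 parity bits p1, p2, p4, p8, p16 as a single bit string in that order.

Place data bits at non-power-of-two positions: b3=1, b5=0, b6=0, b7=1, b9=1, b10=0, b11=0, b12=1, b13=0, b14=1, b15=1, b17=1, b18=1, b19=0, b20=0, b21=1, b22=1, b23=0, b24=1, b25=0, b26=1, b27=1, b28=0, b29=0, b30=1, b31=0.
p1 = XOR of data positions {3,5,7,9,11,13,15,17,19,21,23,25,27,29,31} = 1⊕0⊕1⊕1⊕0⊕0⊕1⊕1⊕0⊕1⊕0⊕0⊕1⊕0⊕0 = 1
p2 = XOR of data positions {3,6,7,10,11,14,15,18,19,22,23,26,27,30,31} = 1⊕0⊕1⊕0⊕0⊕1⊕1⊕1⊕0⊕1⊕0⊕1⊕1⊕1⊕0 = 1
p4 = XOR of data positions {5,6,7,12,13,14,15,20,21,22,23,28,29,30,31} = 0⊕0⊕1⊕1⊕0⊕1⊕1⊕0⊕1⊕1⊕0⊕0⊕0⊕1⊕0 = 1
p8 = XOR of data positions {9,10,11,12,13,14,15,24,25,26,27,28,29,30,31} = 1⊕0⊕0⊕1⊕0⊕1⊕1⊕1⊕0⊕1⊕1⊕0⊕0⊕1⊕0 = 0
p16 = XOR of data positions {17,18,19,20,21,22,23,24,25,26,27,28,29,30,31} = 1⊕1⊕0⊕0⊕1⊕1⊕0⊕1⊕0⊕1⊕1⊕0⊕0⊕1⊕0 = 0
Parity bits p1,p2,p4,p8,p16 = 11100

11100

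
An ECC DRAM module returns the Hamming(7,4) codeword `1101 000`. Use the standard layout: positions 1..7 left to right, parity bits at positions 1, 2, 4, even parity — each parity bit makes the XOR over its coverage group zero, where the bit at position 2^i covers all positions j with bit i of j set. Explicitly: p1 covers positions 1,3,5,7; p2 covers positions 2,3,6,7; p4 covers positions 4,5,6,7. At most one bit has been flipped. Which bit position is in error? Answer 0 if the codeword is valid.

7

s1: b1⊕b3⊕b5⊕b7 = 1⊕0⊕0⊕0 = 1
s2: b2⊕b3⊕b6⊕b7 = 1⊕0⊕0⊕0 = 1
s4: b4⊕b5⊕b6⊕b7 = 1⊕0⊕0⊕0 = 1
Syndrome (s4...s1) = 111 → position 7.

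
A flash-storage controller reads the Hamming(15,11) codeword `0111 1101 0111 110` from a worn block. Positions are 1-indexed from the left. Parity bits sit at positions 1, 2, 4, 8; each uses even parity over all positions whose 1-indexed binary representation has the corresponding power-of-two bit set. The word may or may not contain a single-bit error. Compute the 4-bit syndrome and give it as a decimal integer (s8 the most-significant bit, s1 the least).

s1: b1⊕b3⊕b5⊕b7⊕b9⊕b11⊕b13⊕b15 = 0⊕1⊕1⊕0⊕0⊕1⊕1⊕0 = 0
s2: b2⊕b3⊕b6⊕b7⊕b10⊕b11⊕b14⊕b15 = 1⊕1⊕1⊕0⊕1⊕1⊕1⊕0 = 0
s4: b4⊕b5⊕b6⊕b7⊕b12⊕b13⊕b14⊕b15 = 1⊕1⊕1⊕0⊕1⊕1⊕1⊕0 = 0
s8: b8⊕b9⊕b10⊕b11⊕b12⊕b13⊕b14⊕b15 = 1⊕0⊕1⊕1⊕1⊕1⊕1⊕0 = 0
Syndrome (s8...s1) = 0000 → position 0 (no error).

0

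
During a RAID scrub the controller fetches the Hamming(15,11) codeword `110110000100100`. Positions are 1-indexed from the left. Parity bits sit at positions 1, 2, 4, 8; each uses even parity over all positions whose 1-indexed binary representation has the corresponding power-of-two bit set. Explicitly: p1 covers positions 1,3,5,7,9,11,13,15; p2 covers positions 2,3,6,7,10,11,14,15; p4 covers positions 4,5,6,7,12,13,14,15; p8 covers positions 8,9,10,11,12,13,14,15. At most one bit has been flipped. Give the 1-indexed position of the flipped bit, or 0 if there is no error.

5

s1: b1⊕b3⊕b5⊕b7⊕b9⊕b11⊕b13⊕b15 = 1⊕0⊕1⊕0⊕0⊕0⊕1⊕0 = 1
s2: b2⊕b3⊕b6⊕b7⊕b10⊕b11⊕b14⊕b15 = 1⊕0⊕0⊕0⊕1⊕0⊕0⊕0 = 0
s4: b4⊕b5⊕b6⊕b7⊕b12⊕b13⊕b14⊕b15 = 1⊕1⊕0⊕0⊕0⊕1⊕0⊕0 = 1
s8: b8⊕b9⊕b10⊕b11⊕b12⊕b13⊕b14⊕b15 = 0⊕0⊕1⊕0⊕0⊕1⊕0⊕0 = 0
Syndrome (s8...s1) = 0101 → position 5.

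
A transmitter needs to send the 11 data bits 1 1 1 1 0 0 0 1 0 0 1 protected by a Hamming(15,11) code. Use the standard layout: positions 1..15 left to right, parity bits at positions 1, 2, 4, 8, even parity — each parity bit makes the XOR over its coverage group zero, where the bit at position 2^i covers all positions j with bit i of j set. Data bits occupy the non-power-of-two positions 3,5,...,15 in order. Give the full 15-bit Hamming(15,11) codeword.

001111100001001

Place data bits at non-power-of-two positions: b3=1, b5=1, b6=1, b7=1, b9=0, b10=0, b11=0, b12=1, b13=0, b14=0, b15=1.
p1 = XOR of data positions {3,5,7,9,11,13,15} = 1⊕1⊕1⊕0⊕0⊕0⊕1 = 0
p2 = XOR of data positions {3,6,7,10,11,14,15} = 1⊕1⊕1⊕0⊕0⊕0⊕1 = 0
p4 = XOR of data positions {5,6,7,12,13,14,15} = 1⊕1⊕1⊕1⊕0⊕0⊕1 = 1
p8 = XOR of data positions {9,10,11,12,13,14,15} = 0⊕0⊕0⊕1⊕0⊕0⊕1 = 0
Codeword b1..b15 = 001111100001001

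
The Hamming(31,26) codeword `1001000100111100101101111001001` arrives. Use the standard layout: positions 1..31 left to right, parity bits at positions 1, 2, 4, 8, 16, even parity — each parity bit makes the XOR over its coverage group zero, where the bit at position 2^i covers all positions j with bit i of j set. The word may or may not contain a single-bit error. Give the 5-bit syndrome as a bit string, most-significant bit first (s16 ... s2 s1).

11100

s1: b1⊕b3⊕b5⊕b7⊕b9⊕b11⊕b13⊕b15⊕b17⊕b19⊕b21⊕b23⊕b25⊕b27⊕b29⊕b31 = 1⊕0⊕0⊕0⊕0⊕1⊕1⊕0⊕1⊕1⊕0⊕1⊕1⊕0⊕0⊕1 = 0
s2: b2⊕b3⊕b6⊕b7⊕b10⊕b11⊕b14⊕b15⊕b18⊕b19⊕b22⊕b23⊕b26⊕b27⊕b30⊕b31 = 0⊕0⊕0⊕0⊕0⊕1⊕1⊕0⊕0⊕1⊕1⊕1⊕0⊕0⊕0⊕1 = 0
s4: b4⊕b5⊕b6⊕b7⊕b12⊕b13⊕b14⊕b15⊕b20⊕b21⊕b22⊕b23⊕b28⊕b29⊕b30⊕b31 = 1⊕0⊕0⊕0⊕1⊕1⊕1⊕0⊕1⊕0⊕1⊕1⊕1⊕0⊕0⊕1 = 1
s8: b8⊕b9⊕b10⊕b11⊕b12⊕b13⊕b14⊕b15⊕b24⊕b25⊕b26⊕b27⊕b28⊕b29⊕b30⊕b31 = 1⊕0⊕0⊕1⊕1⊕1⊕1⊕0⊕1⊕1⊕0⊕0⊕1⊕0⊕0⊕1 = 1
s16: b16⊕b17⊕b18⊕b19⊕b20⊕b21⊕b22⊕b23⊕b24⊕b25⊕b26⊕b27⊕b28⊕b29⊕b30⊕b31 = 0⊕1⊕0⊕1⊕1⊕0⊕1⊕1⊕1⊕1⊕0⊕0⊕1⊕0⊕0⊕1 = 1
Syndrome (s16...s1) = 11100 → position 28.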